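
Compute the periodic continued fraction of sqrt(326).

Write x_i = (sqrt(326) + m_i)/d_i with (m_0, d_0) = (0, 1). a_0 = floor(sqrt(326)) = 18, since 18^2 = 324 <= 326 < 361 = 19^2.
Iterate m_{i+1} = d_i*a_i - m_i, d_{i+1} = (326 - m_{i+1}^2)/d_i, a_{i+1} = floor((a_0 + m_{i+1})/d_{i+1}):
  m_1 = 1*18 - 0 = 18, d_1 = (326 - 18^2)/1 = 2/1 = 2, a_1 = floor((18 + 18)/2) = 18.
  m_2 = 2*18 - 18 = 18, d_2 = (326 - 18^2)/2 = 2/2 = 1, a_2 = floor((18 + 18)/1) = 36.
  m_3 = 1*36 - 18 = 18, d_3 = (326 - 18^2)/1 = 2/1 = 2: (m_3, d_3) = (m_1, d_1) = (18, 2), so from here the quotients repeat a_1, a_2; the period length is 2.
Hence the expansion of sqrt(326) is a_0 = 18 followed by the repeating block 18, 36 (period 2).

[18; (18, 36)]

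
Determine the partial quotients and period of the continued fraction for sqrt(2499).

Write x_i = (sqrt(2499) + m_i)/d_i with (m_0, d_0) = (0, 1). a_0 = floor(sqrt(2499)) = 49, since 49^2 = 2401 <= 2499 < 2500 = 50^2.
Iterate m_{i+1} = d_i*a_i - m_i, d_{i+1} = (2499 - m_{i+1}^2)/d_i, a_{i+1} = floor((a_0 + m_{i+1})/d_{i+1}):
  m_1 = 1*49 - 0 = 49, d_1 = (2499 - 49^2)/1 = 98/1 = 98, a_1 = floor((49 + 49)/98) = 1.
  m_2 = 98*1 - 49 = 49, d_2 = (2499 - 49^2)/98 = 98/98 = 1, a_2 = floor((49 + 49)/1) = 98.
  m_3 = 1*98 - 49 = 49, d_3 = (2499 - 49^2)/1 = 98/1 = 98: (m_3, d_3) = (m_1, d_1) = (49, 98), so from here the quotients repeat a_1, a_2; the period length is 2.
Hence the expansion of sqrt(2499) is a_0 = 49 followed by the repeating block 1, 98 (period 2).

[49; (1, 98)]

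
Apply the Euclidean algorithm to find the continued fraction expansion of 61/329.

[0; 5, 2, 1, 1, 5, 2]

Run the Euclidean algorithm on 61 and 329; the successive quotients are the partial quotients a_0, a_1, ... (each step inverts the fractional part left over by the previous one):
  61 = 0*329 + 61, so a_0 = 0.
  329 = 5*61 + 24, so a_1 = 5.
  61 = 2*24 + 13, so a_2 = 2.
  24 = 1*13 + 11, so a_3 = 1.
  13 = 1*11 + 2, so a_4 = 1.
  11 = 5*2 + 1, so a_5 = 5.
  2 = 2*1 + 0, so a_6 = 2.
The remainder reaches 0 after 7 divisions, so the expansion has 7 partial quotients, read off in order.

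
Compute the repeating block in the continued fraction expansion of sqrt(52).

[7; (4, 1, 2, 1, 4, 14)]

Write x_i = (sqrt(52) + m_i)/d_i with (m_0, d_0) = (0, 1). a_0 = floor(sqrt(52)) = 7, since 7^2 = 49 <= 52 < 64 = 8^2.
Iterate m_{i+1} = d_i*a_i - m_i, d_{i+1} = (52 - m_{i+1}^2)/d_i, a_{i+1} = floor((a_0 + m_{i+1})/d_{i+1}):
  m_1 = 1*7 - 0 = 7, d_1 = (52 - 7^2)/1 = 3/1 = 3, a_1 = floor((7 + 7)/3) = 4.
  m_2 = 3*4 - 7 = 5, d_2 = (52 - 5^2)/3 = 27/3 = 9, a_2 = floor((7 + 5)/9) = 1.
  m_3 = 9*1 - 5 = 4, d_3 = (52 - 4^2)/9 = 36/9 = 4, a_3 = floor((7 + 4)/4) = 2.
  m_4 = 4*2 - 4 = 4, d_4 = (52 - 4^2)/4 = 36/4 = 9, a_4 = floor((7 + 4)/9) = 1.
  m_5 = 9*1 - 4 = 5, d_5 = (52 - 5^2)/9 = 27/9 = 3, a_5 = floor((7 + 5)/3) = 4.
  m_6 = 3*4 - 5 = 7, d_6 = (52 - 7^2)/3 = 3/3 = 1, a_6 = floor((7 + 7)/1) = 14.
  m_7 = 1*14 - 7 = 7, d_7 = (52 - 7^2)/1 = 3/1 = 3: (m_7, d_7) = (m_1, d_1) = (7, 3), so from here the quotients repeat a_1, ..., a_6; the period length is 6.
Hence the expansion of sqrt(52) is a_0 = 7 followed by the repeating block 4, 1, 2, 1, 4, 14 (period 6).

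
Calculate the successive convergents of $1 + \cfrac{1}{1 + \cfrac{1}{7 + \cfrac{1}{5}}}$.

Using the convergent recurrence p_i = a_i*p_{i-1} + p_{i-2}, q_i = a_i*q_{i-1} + q_{i-2} with p_{-2}=0, p_{-1}=1, q_{-2}=1, q_{-1}=0:
  i=0: a_0=1, p_0 = 1*1 + 0 = 1, q_0 = 1*0 + 1 = 1.
  i=1: a_1=1, p_1 = 1*1 + 1 = 2, q_1 = 1*1 + 0 = 1.
  i=2: a_2=7, p_2 = 7*2 + 1 = 15, q_2 = 7*1 + 1 = 8.
  i=3: a_3=5, p_3 = 5*15 + 2 = 77, q_3 = 5*8 + 1 = 41.

1/1, 2/1, 15/8, 77/41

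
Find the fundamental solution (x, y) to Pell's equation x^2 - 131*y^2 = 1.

First expand sqrt(131) as a continued fraction. With x_i = (sqrt(131) + m_i)/d_i and (m_0, d_0) = (0, 1): a_0 = floor(sqrt(131)) = 11, since 11^2 = 121 <= 131 < 144 = 12^2.
Iterate m_{i+1} = d_i*a_i - m_i, d_{i+1} = (131 - m_{i+1}^2)/d_i, a_{i+1} = floor((a_0 + m_{i+1})/d_{i+1}):
  m_1 = 1*11 - 0 = 11, d_1 = (131 - 11^2)/1 = 10/1 = 10, a_1 = floor((11 + 11)/10) = 2.
  m_2 = 10*2 - 11 = 9, d_2 = (131 - 9^2)/10 = 50/10 = 5, a_2 = floor((11 + 9)/5) = 4.
  m_3 = 5*4 - 9 = 11, d_3 = (131 - 11^2)/5 = 10/5 = 2, a_3 = floor((11 + 11)/2) = 11.
  m_4 = 2*11 - 11 = 11, d_4 = (131 - 11^2)/2 = 10/2 = 5, a_4 = floor((11 + 11)/5) = 4.
  m_5 = 5*4 - 11 = 9, d_5 = (131 - 9^2)/5 = 50/5 = 10, a_5 = floor((11 + 9)/10) = 2.
  m_6 = 10*2 - 9 = 11, d_6 = (131 - 11^2)/10 = 10/10 = 1, a_6 = floor((11 + 11)/1) = 22.
  m_7 = 1*22 - 11 = 11, d_7 = (131 - 11^2)/1 = 10/1 = 10: (m_7, d_7) = (m_1, d_1) = (11, 10), so from here the quotients repeat a_1, ..., a_6; the period length is 6.
So sqrt(131) = [11; (2, 4, 11, 4, 2, 22)] with period length k = 6.
k is even, so the fundamental solution of x^2 - 131y^2 = 1 is (p_{k-1}, q_{k-1}) = (p_5, q_5); compute convergents through index 5.
Convergents (p_i = a_i*p_{i-1} + p_{i-2}, q_i = a_i*q_{i-1} + q_{i-2} with p_{-2}=0, p_{-1}=1, q_{-2}=1, q_{-1}=0):
  i=0: a_0=11, p_0 = 11*1 + 0 = 11, q_0 = 11*0 + 1 = 1.
  i=1: a_1=2, p_1 = 2*11 + 1 = 23, q_1 = 2*1 + 0 = 2.
  i=2: a_2=4, p_2 = 4*23 + 11 = 103, q_2 = 4*2 + 1 = 9.
  i=3: a_3=11, p_3 = 11*103 + 23 = 1156, q_3 = 11*9 + 2 = 101.
  i=4: a_4=4, p_4 = 4*1156 + 103 = 4727, q_4 = 4*101 + 9 = 413.
  i=5: a_5=2, p_5 = 2*4727 + 1156 = 10610, q_5 = 2*413 + 101 = 927.
Check: 10610^2 - 131*927^2 = 112572100 - 112572099 = 1, so (x, y) = (10610, 927) solves the equation, and by the theorem it is the least positive solution.

(x, y) = (10610, 927)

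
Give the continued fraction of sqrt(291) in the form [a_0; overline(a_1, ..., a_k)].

Write x_i = (sqrt(291) + m_i)/d_i with (m_0, d_0) = (0, 1). a_0 = floor(sqrt(291)) = 17, since 17^2 = 289 <= 291 < 324 = 18^2.
Iterate m_{i+1} = d_i*a_i - m_i, d_{i+1} = (291 - m_{i+1}^2)/d_i, a_{i+1} = floor((a_0 + m_{i+1})/d_{i+1}):
  m_1 = 1*17 - 0 = 17, d_1 = (291 - 17^2)/1 = 2/1 = 2, a_1 = floor((17 + 17)/2) = 17.
  m_2 = 2*17 - 17 = 17, d_2 = (291 - 17^2)/2 = 2/2 = 1, a_2 = floor((17 + 17)/1) = 34.
  m_3 = 1*34 - 17 = 17, d_3 = (291 - 17^2)/1 = 2/1 = 2: (m_3, d_3) = (m_1, d_1) = (17, 2), so from here the quotients repeat a_1, a_2; the period length is 2.
Hence the expansion of sqrt(291) is a_0 = 17 followed by the repeating block 17, 34 (period 2).

[17; overline(17, 34)]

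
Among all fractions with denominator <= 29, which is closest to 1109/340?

Expand x = 1109/340 as a continued fraction with the Euclidean algorithm:
  1109 = 3*340 + 89, so a_0 = 3.
  340 = 3*89 + 73, so a_1 = 3.
  89 = 1*73 + 16, so a_2 = 1.
  73 = 4*16 + 9, so a_3 = 4.
  16 = 1*9 + 7, so a_4 = 1.
  9 = 1*7 + 2, so a_5 = 1.
  7 = 3*2 + 1, so a_6 = 3.
  2 = 2*1 + 0, so a_7 = 2.
so x = [3; 3, 1, 4, 1, 1, 3, 2].
Convergents (p_i = a_i*p_{i-1} + p_{i-2}, q_i = a_i*q_{i-1} + q_{i-2} with p_{-2}=0, p_{-1}=1, q_{-2}=1, q_{-1}=0), until the denominator exceeds 29:
  i=0: a_0=3, p_0 = 3*1 + 0 = 3, q_0 = 3*0 + 1 = 1.
  i=1: a_1=3, p_1 = 3*3 + 1 = 10, q_1 = 3*1 + 0 = 3.
  i=2: a_2=1, p_2 = 1*10 + 3 = 13, q_2 = 1*3 + 1 = 4.
  i=3: a_3=4, p_3 = 4*13 + 10 = 62, q_3 = 4*4 + 3 = 19.
  i=4: a_4=1, p_4 = 1*62 + 13 = 75, q_4 = 1*19 + 4 = 23.
  i=5: a_5=1, p_5 = 1*75 + 62 = 137, q_5 = 1*23 + 19 = 42.
q_5 = 42 > 29, so the last convergent with denominator <= 29 is p_4/q_4 = 75/23.
The closest fraction with denominator <= 29 is either p_4/q_4 or the intermediate fraction (k*p_4 + p_3)/(k*q_4 + q_3) with the largest k >= 1 whose denominator stays <= 29; these approach x as k grows, and every other convergent or intermediate fraction in range is farther away.
Largest k: floor((29 - q_3)/q_4) = floor((29 - 19)/23) = 0.
Since k = 0, no intermediate fraction beyond p_4/q_4 has denominator <= 29, so the convergent 75/23 is the closest (its error is |1109*23 - 75*340|/(340*23) = 7/7820).

75/23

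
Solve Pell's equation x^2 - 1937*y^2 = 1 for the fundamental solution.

(x, y) = (3873, 88)

First expand sqrt(1937) as a continued fraction. With x_i = (sqrt(1937) + m_i)/d_i and (m_0, d_0) = (0, 1): a_0 = floor(sqrt(1937)) = 44, since 44^2 = 1936 <= 1937 < 2025 = 45^2.
Iterate m_{i+1} = d_i*a_i - m_i, d_{i+1} = (1937 - m_{i+1}^2)/d_i, a_{i+1} = floor((a_0 + m_{i+1})/d_{i+1}):
  m_1 = 1*44 - 0 = 44, d_1 = (1937 - 44^2)/1 = 1/1 = 1, a_1 = floor((44 + 44)/1) = 88.
  m_2 = 1*88 - 44 = 44, d_2 = (1937 - 44^2)/1 = 1/1 = 1: (m_2, d_2) = (m_1, d_1) = (44, 1), so from here the quotient a_1 repeats; the period length is 1.
So sqrt(1937) = [44; (88)] with period length k = 1.
k is odd, so (p_{k-1}, q_{k-1}) only solves x^2 - 1937y^2 = -1 and the fundamental solution of x^2 - 1937y^2 = 1 is (p_{2k-1}, q_{2k-1}) = (p_1, q_1); compute convergents through index 1, running through the period twice.
Convergents (p_i = a_i*p_{i-1} + p_{i-2}, q_i = a_i*q_{i-1} + q_{i-2} with p_{-2}=0, p_{-1}=1, q_{-2}=1, q_{-1}=0):
  i=0: a_0=44, p_0 = 44*1 + 0 = 44, q_0 = 44*0 + 1 = 1.
  i=1: a_1=88, p_1 = 88*44 + 1 = 3873, q_1 = 88*1 + 0 = 88.
Indeed p_0^2 - 1937*q_0^2 = 1936 - 1937 = -1, not +1.
Check: 3873^2 - 1937*88^2 = 15000129 - 15000128 = 1, so (x, y) = (3873, 88) solves the equation, and by the theorem it is the least positive solution.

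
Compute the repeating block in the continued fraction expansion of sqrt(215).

[14; (1, 1, 1, 28)]

Write x_i = (sqrt(215) + m_i)/d_i with (m_0, d_0) = (0, 1). a_0 = floor(sqrt(215)) = 14, since 14^2 = 196 <= 215 < 225 = 15^2.
Iterate m_{i+1} = d_i*a_i - m_i, d_{i+1} = (215 - m_{i+1}^2)/d_i, a_{i+1} = floor((a_0 + m_{i+1})/d_{i+1}):
  m_1 = 1*14 - 0 = 14, d_1 = (215 - 14^2)/1 = 19/1 = 19, a_1 = floor((14 + 14)/19) = 1.
  m_2 = 19*1 - 14 = 5, d_2 = (215 - 5^2)/19 = 190/19 = 10, a_2 = floor((14 + 5)/10) = 1.
  m_3 = 10*1 - 5 = 5, d_3 = (215 - 5^2)/10 = 190/10 = 19, a_3 = floor((14 + 5)/19) = 1.
  m_4 = 19*1 - 5 = 14, d_4 = (215 - 14^2)/19 = 19/19 = 1, a_4 = floor((14 + 14)/1) = 28.
  m_5 = 1*28 - 14 = 14, d_5 = (215 - 14^2)/1 = 19/1 = 19: (m_5, d_5) = (m_1, d_1) = (14, 19), so from here the quotients repeat a_1, ..., a_4; the period length is 4.
Hence the expansion of sqrt(215) is a_0 = 14 followed by the repeating block 1, 1, 1, 28 (period 4).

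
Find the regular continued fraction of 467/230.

[2; 32, 1, 6]

Run the Euclidean algorithm on 467 and 230; the successive quotients are the partial quotients a_0, a_1, ... (each step inverts the fractional part left over by the previous one):
  467 = 2*230 + 7, so a_0 = 2.
  230 = 32*7 + 6, so a_1 = 32.
  7 = 1*6 + 1, so a_2 = 1.
  6 = 6*1 + 0, so a_3 = 6.
The remainder reaches 0 after 4 divisions, so the expansion has 4 partial quotients, read off in order.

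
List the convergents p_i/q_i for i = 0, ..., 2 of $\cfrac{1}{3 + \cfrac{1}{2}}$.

Using the convergent recurrence p_i = a_i*p_{i-1} + p_{i-2}, q_i = a_i*q_{i-1} + q_{i-2} with p_{-2}=0, p_{-1}=1, q_{-2}=1, q_{-1}=0:
  i=0: a_0=0, p_0 = 0*1 + 0 = 0, q_0 = 0*0 + 1 = 1.
  i=1: a_1=3, p_1 = 3*0 + 1 = 1, q_1 = 3*1 + 0 = 3.
  i=2: a_2=2, p_2 = 2*1 + 0 = 2, q_2 = 2*3 + 1 = 7.

0/1, 1/3, 2/7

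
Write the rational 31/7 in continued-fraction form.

Run the Euclidean algorithm on 31 and 7; the successive quotients are the partial quotients a_0, a_1, ... (each step inverts the fractional part left over by the previous one):
  31 = 4*7 + 3, so a_0 = 4.
  7 = 2*3 + 1, so a_1 = 2.
  3 = 3*1 + 0, so a_2 = 3.
The remainder reaches 0 after 3 divisions, so the expansion has 3 partial quotients, read off in order.

[4; 2, 3]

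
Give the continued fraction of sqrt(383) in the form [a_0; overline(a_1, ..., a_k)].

Write x_i = (sqrt(383) + m_i)/d_i with (m_0, d_0) = (0, 1). a_0 = floor(sqrt(383)) = 19, since 19^2 = 361 <= 383 < 400 = 20^2.
Iterate m_{i+1} = d_i*a_i - m_i, d_{i+1} = (383 - m_{i+1}^2)/d_i, a_{i+1} = floor((a_0 + m_{i+1})/d_{i+1}):
  m_1 = 1*19 - 0 = 19, d_1 = (383 - 19^2)/1 = 22/1 = 22, a_1 = floor((19 + 19)/22) = 1.
  m_2 = 22*1 - 19 = 3, d_2 = (383 - 3^2)/22 = 374/22 = 17, a_2 = floor((19 + 3)/17) = 1.
  m_3 = 17*1 - 3 = 14, d_3 = (383 - 14^2)/17 = 187/17 = 11, a_3 = floor((19 + 14)/11) = 3.
  m_4 = 11*3 - 14 = 19, d_4 = (383 - 19^2)/11 = 22/11 = 2, a_4 = floor((19 + 19)/2) = 19.
  m_5 = 2*19 - 19 = 19, d_5 = (383 - 19^2)/2 = 22/2 = 11, a_5 = floor((19 + 19)/11) = 3.
  m_6 = 11*3 - 19 = 14, d_6 = (383 - 14^2)/11 = 187/11 = 17, a_6 = floor((19 + 14)/17) = 1.
  m_7 = 17*1 - 14 = 3, d_7 = (383 - 3^2)/17 = 374/17 = 22, a_7 = floor((19 + 3)/22) = 1.
  m_8 = 22*1 - 3 = 19, d_8 = (383 - 19^2)/22 = 22/22 = 1, a_8 = floor((19 + 19)/1) = 38.
  m_9 = 1*38 - 19 = 19, d_9 = (383 - 19^2)/1 = 22/1 = 22: (m_9, d_9) = (m_1, d_1) = (19, 22), so from here the quotients repeat a_1, ..., a_8; the period length is 8.
Hence the expansion of sqrt(383) is a_0 = 19 followed by the repeating block 1, 1, 3, 19, 3, 1, 1, 38 (period 8).

[19; overline(1, 1, 3, 19, 3, 1, 1, 38)]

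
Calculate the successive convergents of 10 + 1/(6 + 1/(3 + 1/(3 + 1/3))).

10/1, 61/6, 193/19, 640/63, 2113/208

Using the convergent recurrence p_i = a_i*p_{i-1} + p_{i-2}, q_i = a_i*q_{i-1} + q_{i-2} with p_{-2}=0, p_{-1}=1, q_{-2}=1, q_{-1}=0:
  i=0: a_0=10, p_0 = 10*1 + 0 = 10, q_0 = 10*0 + 1 = 1.
  i=1: a_1=6, p_1 = 6*10 + 1 = 61, q_1 = 6*1 + 0 = 6.
  i=2: a_2=3, p_2 = 3*61 + 10 = 193, q_2 = 3*6 + 1 = 19.
  i=3: a_3=3, p_3 = 3*193 + 61 = 640, q_3 = 3*19 + 6 = 63.
  i=4: a_4=3, p_4 = 3*640 + 193 = 2113, q_4 = 3*63 + 19 = 208.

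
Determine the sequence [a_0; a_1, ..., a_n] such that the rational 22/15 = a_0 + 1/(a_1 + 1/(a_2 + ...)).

Run the Euclidean algorithm on 22 and 15; the successive quotients are the partial quotients a_0, a_1, ... (each step inverts the fractional part left over by the previous one):
  22 = 1*15 + 7, so a_0 = 1.
  15 = 2*7 + 1, so a_1 = 2.
  7 = 7*1 + 0, so a_2 = 7.
The remainder reaches 0 after 3 divisions, so the expansion has 3 partial quotients, read off in order.

[1; 2, 7]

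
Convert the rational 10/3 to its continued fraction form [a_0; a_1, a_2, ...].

[3; 3]

Run the Euclidean algorithm on 10 and 3; the successive quotients are the partial quotients a_0, a_1, ... (each step inverts the fractional part left over by the previous one):
  10 = 3*3 + 1, so a_0 = 3.
  3 = 3*1 + 0, so a_1 = 3.
The remainder reaches 0 after 2 divisions, so the expansion has 2 partial quotients, read off in order.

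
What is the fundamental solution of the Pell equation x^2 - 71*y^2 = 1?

First expand sqrt(71) as a continued fraction. With x_i = (sqrt(71) + m_i)/d_i and (m_0, d_0) = (0, 1): a_0 = floor(sqrt(71)) = 8, since 8^2 = 64 <= 71 < 81 = 9^2.
Iterate m_{i+1} = d_i*a_i - m_i, d_{i+1} = (71 - m_{i+1}^2)/d_i, a_{i+1} = floor((a_0 + m_{i+1})/d_{i+1}):
  m_1 = 1*8 - 0 = 8, d_1 = (71 - 8^2)/1 = 7/1 = 7, a_1 = floor((8 + 8)/7) = 2.
  m_2 = 7*2 - 8 = 6, d_2 = (71 - 6^2)/7 = 35/7 = 5, a_2 = floor((8 + 6)/5) = 2.
  m_3 = 5*2 - 6 = 4, d_3 = (71 - 4^2)/5 = 55/5 = 11, a_3 = floor((8 + 4)/11) = 1.
  m_4 = 11*1 - 4 = 7, d_4 = (71 - 7^2)/11 = 22/11 = 2, a_4 = floor((8 + 7)/2) = 7.
  m_5 = 2*7 - 7 = 7, d_5 = (71 - 7^2)/2 = 22/2 = 11, a_5 = floor((8 + 7)/11) = 1.
  m_6 = 11*1 - 7 = 4, d_6 = (71 - 4^2)/11 = 55/11 = 5, a_6 = floor((8 + 4)/5) = 2.
  m_7 = 5*2 - 4 = 6, d_7 = (71 - 6^2)/5 = 35/5 = 7, a_7 = floor((8 + 6)/7) = 2.
  m_8 = 7*2 - 6 = 8, d_8 = (71 - 8^2)/7 = 7/7 = 1, a_8 = floor((8 + 8)/1) = 16.
  m_9 = 1*16 - 8 = 8, d_9 = (71 - 8^2)/1 = 7/1 = 7: (m_9, d_9) = (m_1, d_1) = (8, 7), so from here the quotients repeat a_1, ..., a_8; the period length is 8.
So sqrt(71) = [8; (2, 2, 1, 7, 1, 2, 2, 16)] with period length k = 8.
k is even, so the fundamental solution of x^2 - 71y^2 = 1 is (p_{k-1}, q_{k-1}) = (p_7, q_7); compute convergents through index 7.
Convergents (p_i = a_i*p_{i-1} + p_{i-2}, q_i = a_i*q_{i-1} + q_{i-2} with p_{-2}=0, p_{-1}=1, q_{-2}=1, q_{-1}=0):
  i=0: a_0=8, p_0 = 8*1 + 0 = 8, q_0 = 8*0 + 1 = 1.
  i=1: a_1=2, p_1 = 2*8 + 1 = 17, q_1 = 2*1 + 0 = 2.
  i=2: a_2=2, p_2 = 2*17 + 8 = 42, q_2 = 2*2 + 1 = 5.
  i=3: a_3=1, p_3 = 1*42 + 17 = 59, q_3 = 1*5 + 2 = 7.
  i=4: a_4=7, p_4 = 7*59 + 42 = 455, q_4 = 7*7 + 5 = 54.
  i=5: a_5=1, p_5 = 1*455 + 59 = 514, q_5 = 1*54 + 7 = 61.
  i=6: a_6=2, p_6 = 2*514 + 455 = 1483, q_6 = 2*61 + 54 = 176.
  i=7: a_7=2, p_7 = 2*1483 + 514 = 3480, q_7 = 2*176 + 61 = 413.
Check: 3480^2 - 71*413^2 = 12110400 - 12110399 = 1, so (x, y) = (3480, 413) solves the equation, and by the theorem it is the least positive solution.

(x, y) = (3480, 413)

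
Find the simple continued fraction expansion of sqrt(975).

Write x_i = (sqrt(975) + m_i)/d_i with (m_0, d_0) = (0, 1). a_0 = floor(sqrt(975)) = 31, since 31^2 = 961 <= 975 < 1024 = 32^2.
Iterate m_{i+1} = d_i*a_i - m_i, d_{i+1} = (975 - m_{i+1}^2)/d_i, a_{i+1} = floor((a_0 + m_{i+1})/d_{i+1}):
  m_1 = 1*31 - 0 = 31, d_1 = (975 - 31^2)/1 = 14/1 = 14, a_1 = floor((31 + 31)/14) = 4.
  m_2 = 14*4 - 31 = 25, d_2 = (975 - 25^2)/14 = 350/14 = 25, a_2 = floor((31 + 25)/25) = 2.
  m_3 = 25*2 - 25 = 25, d_3 = (975 - 25^2)/25 = 350/25 = 14, a_3 = floor((31 + 25)/14) = 4.
  m_4 = 14*4 - 25 = 31, d_4 = (975 - 31^2)/14 = 14/14 = 1, a_4 = floor((31 + 31)/1) = 62.
  m_5 = 1*62 - 31 = 31, d_5 = (975 - 31^2)/1 = 14/1 = 14: (m_5, d_5) = (m_1, d_1) = (31, 14), so from here the quotients repeat a_1, ..., a_4; the period length is 4.
Hence the expansion of sqrt(975) is a_0 = 31 followed by the repeating block 4, 2, 4, 62 (period 4).

[31; (4, 2, 4, 62)]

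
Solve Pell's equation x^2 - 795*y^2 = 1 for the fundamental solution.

(x, y) = (6626, 235)

First expand sqrt(795) as a continued fraction. With x_i = (sqrt(795) + m_i)/d_i and (m_0, d_0) = (0, 1): a_0 = floor(sqrt(795)) = 28, since 28^2 = 784 <= 795 < 841 = 29^2.
Iterate m_{i+1} = d_i*a_i - m_i, d_{i+1} = (795 - m_{i+1}^2)/d_i, a_{i+1} = floor((a_0 + m_{i+1})/d_{i+1}):
  m_1 = 1*28 - 0 = 28, d_1 = (795 - 28^2)/1 = 11/1 = 11, a_1 = floor((28 + 28)/11) = 5.
  m_2 = 11*5 - 28 = 27, d_2 = (795 - 27^2)/11 = 66/11 = 6, a_2 = floor((28 + 27)/6) = 9.
  m_3 = 6*9 - 27 = 27, d_3 = (795 - 27^2)/6 = 66/6 = 11, a_3 = floor((28 + 27)/11) = 5.
  m_4 = 11*5 - 27 = 28, d_4 = (795 - 28^2)/11 = 11/11 = 1, a_4 = floor((28 + 28)/1) = 56.
  m_5 = 1*56 - 28 = 28, d_5 = (795 - 28^2)/1 = 11/1 = 11: (m_5, d_5) = (m_1, d_1) = (28, 11), so from here the quotients repeat a_1, ..., a_4; the period length is 4.
So sqrt(795) = [28; (5, 9, 5, 56)] with period length k = 4.
k is even, so the fundamental solution of x^2 - 795y^2 = 1 is (p_{k-1}, q_{k-1}) = (p_3, q_3); compute convergents through index 3.
Convergents (p_i = a_i*p_{i-1} + p_{i-2}, q_i = a_i*q_{i-1} + q_{i-2} with p_{-2}=0, p_{-1}=1, q_{-2}=1, q_{-1}=0):
  i=0: a_0=28, p_0 = 28*1 + 0 = 28, q_0 = 28*0 + 1 = 1.
  i=1: a_1=5, p_1 = 5*28 + 1 = 141, q_1 = 5*1 + 0 = 5.
  i=2: a_2=9, p_2 = 9*141 + 28 = 1297, q_2 = 9*5 + 1 = 46.
  i=3: a_3=5, p_3 = 5*1297 + 141 = 6626, q_3 = 5*46 + 5 = 235.
Check: 6626^2 - 795*235^2 = 43903876 - 43903875 = 1, so (x, y) = (6626, 235) solves the equation, and by the theorem it is the least positive solution.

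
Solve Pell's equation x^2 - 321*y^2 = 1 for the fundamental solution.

(x, y) = (215, 12)

First expand sqrt(321) as a continued fraction. With x_i = (sqrt(321) + m_i)/d_i and (m_0, d_0) = (0, 1): a_0 = floor(sqrt(321)) = 17, since 17^2 = 289 <= 321 < 324 = 18^2.
Iterate m_{i+1} = d_i*a_i - m_i, d_{i+1} = (321 - m_{i+1}^2)/d_i, a_{i+1} = floor((a_0 + m_{i+1})/d_{i+1}):
  m_1 = 1*17 - 0 = 17, d_1 = (321 - 17^2)/1 = 32/1 = 32, a_1 = floor((17 + 17)/32) = 1.
  m_2 = 32*1 - 17 = 15, d_2 = (321 - 15^2)/32 = 96/32 = 3, a_2 = floor((17 + 15)/3) = 10.
  m_3 = 3*10 - 15 = 15, d_3 = (321 - 15^2)/3 = 96/3 = 32, a_3 = floor((17 + 15)/32) = 1.
  m_4 = 32*1 - 15 = 17, d_4 = (321 - 17^2)/32 = 32/32 = 1, a_4 = floor((17 + 17)/1) = 34.
  m_5 = 1*34 - 17 = 17, d_5 = (321 - 17^2)/1 = 32/1 = 32: (m_5, d_5) = (m_1, d_1) = (17, 32), so from here the quotients repeat a_1, ..., a_4; the period length is 4.
So sqrt(321) = [17; (1, 10, 1, 34)] with period length k = 4.
k is even, so the fundamental solution of x^2 - 321y^2 = 1 is (p_{k-1}, q_{k-1}) = (p_3, q_3); compute convergents through index 3.
Convergents (p_i = a_i*p_{i-1} + p_{i-2}, q_i = a_i*q_{i-1} + q_{i-2} with p_{-2}=0, p_{-1}=1, q_{-2}=1, q_{-1}=0):
  i=0: a_0=17, p_0 = 17*1 + 0 = 17, q_0 = 17*0 + 1 = 1.
  i=1: a_1=1, p_1 = 1*17 + 1 = 18, q_1 = 1*1 + 0 = 1.
  i=2: a_2=10, p_2 = 10*18 + 17 = 197, q_2 = 10*1 + 1 = 11.
  i=3: a_3=1, p_3 = 1*197 + 18 = 215, q_3 = 1*11 + 1 = 12.
Check: 215^2 - 321*12^2 = 46225 - 46224 = 1, so (x, y) = (215, 12) solves the equation, and by the theorem it is the least positive solution.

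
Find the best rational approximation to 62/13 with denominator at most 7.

Expand x = 62/13 as a continued fraction with the Euclidean algorithm:
  62 = 4*13 + 10, so a_0 = 4.
  13 = 1*10 + 3, so a_1 = 1.
  10 = 3*3 + 1, so a_2 = 3.
  3 = 3*1 + 0, so a_3 = 3.
so x = [4; 1, 3, 3].
Convergents (p_i = a_i*p_{i-1} + p_{i-2}, q_i = a_i*q_{i-1} + q_{i-2} with p_{-2}=0, p_{-1}=1, q_{-2}=1, q_{-1}=0), until the denominator exceeds 7:
  i=0: a_0=4, p_0 = 4*1 + 0 = 4, q_0 = 4*0 + 1 = 1.
  i=1: a_1=1, p_1 = 1*4 + 1 = 5, q_1 = 1*1 + 0 = 1.
  i=2: a_2=3, p_2 = 3*5 + 4 = 19, q_2 = 3*1 + 1 = 4.
  i=3: a_3=3, p_3 = 3*19 + 5 = 62, q_3 = 3*4 + 1 = 13.
q_3 = 13 > 7, so the last convergent with denominator <= 7 is p_2/q_2 = 19/4.
The closest fraction with denominator <= 7 is either p_2/q_2 or the intermediate fraction (k*p_2 + p_1)/(k*q_2 + q_1) with the largest k >= 1 whose denominator stays <= 7; these approach x as k grows, and every other convergent or intermediate fraction in range is farther away.
Largest k: floor((7 - q_1)/q_2) = floor((7 - 1)/4) = 1.
That gives (1*19 + 5)/(1*4 + 1) = 24/5.
Compare the errors: |x - 19/4| = |62*4 - 19*13|/(13*4) = 1/52, and |x - 24/5| = |62*5 - 24*13|/(13*5) = 2/65.
Cross-multiplying, 1*65 = 65 < 104 = 2*52, so 1/52 is smaller: the convergent 19/4 is closer to x than 24/5.

19/4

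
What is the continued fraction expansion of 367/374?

Run the Euclidean algorithm on 367 and 374; the successive quotients are the partial quotients a_0, a_1, ... (each step inverts the fractional part left over by the previous one):
  367 = 0*374 + 367, so a_0 = 0.
  374 = 1*367 + 7, so a_1 = 1.
  367 = 52*7 + 3, so a_2 = 52.
  7 = 2*3 + 1, so a_3 = 2.
  3 = 3*1 + 0, so a_4 = 3.
The remainder reaches 0 after 5 divisions, so the expansion has 5 partial quotients, read off in order.

[0; 1, 52, 2, 3]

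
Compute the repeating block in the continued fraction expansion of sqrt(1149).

Write x_i = (sqrt(1149) + m_i)/d_i with (m_0, d_0) = (0, 1). a_0 = floor(sqrt(1149)) = 33, since 33^2 = 1089 <= 1149 < 1156 = 34^2.
Iterate m_{i+1} = d_i*a_i - m_i, d_{i+1} = (1149 - m_{i+1}^2)/d_i, a_{i+1} = floor((a_0 + m_{i+1})/d_{i+1}):
  m_1 = 1*33 - 0 = 33, d_1 = (1149 - 33^2)/1 = 60/1 = 60, a_1 = floor((33 + 33)/60) = 1.
  m_2 = 60*1 - 33 = 27, d_2 = (1149 - 27^2)/60 = 420/60 = 7, a_2 = floor((33 + 27)/7) = 8.
  m_3 = 7*8 - 27 = 29, d_3 = (1149 - 29^2)/7 = 308/7 = 44, a_3 = floor((33 + 29)/44) = 1.
  m_4 = 44*1 - 29 = 15, d_4 = (1149 - 15^2)/44 = 924/44 = 21, a_4 = floor((33 + 15)/21) = 2.
  m_5 = 21*2 - 15 = 27, d_5 = (1149 - 27^2)/21 = 420/21 = 20, a_5 = floor((33 + 27)/20) = 3.
  m_6 = 20*3 - 27 = 33, d_6 = (1149 - 33^2)/20 = 60/20 = 3, a_6 = floor((33 + 33)/3) = 22.
  m_7 = 3*22 - 33 = 33, d_7 = (1149 - 33^2)/3 = 60/3 = 20, a_7 = floor((33 + 33)/20) = 3.
  m_8 = 20*3 - 33 = 27, d_8 = (1149 - 27^2)/20 = 420/20 = 21, a_8 = floor((33 + 27)/21) = 2.
  m_9 = 21*2 - 27 = 15, d_9 = (1149 - 15^2)/21 = 924/21 = 44, a_9 = floor((33 + 15)/44) = 1.
  m_10 = 44*1 - 15 = 29, d_10 = (1149 - 29^2)/44 = 308/44 = 7, a_10 = floor((33 + 29)/7) = 8.
  m_11 = 7*8 - 29 = 27, d_11 = (1149 - 27^2)/7 = 420/7 = 60, a_11 = floor((33 + 27)/60) = 1.
  m_12 = 60*1 - 27 = 33, d_12 = (1149 - 33^2)/60 = 60/60 = 1, a_12 = floor((33 + 33)/1) = 66.
  m_13 = 1*66 - 33 = 33, d_13 = (1149 - 33^2)/1 = 60/1 = 60: (m_13, d_13) = (m_1, d_1) = (33, 60), so from here the quotients repeat a_1, ..., a_12; the period length is 12.
Hence the expansion of sqrt(1149) is a_0 = 33 followed by the repeating block 1, 8, 1, 2, 3, 22, 3, 2, 1, 8, 1, 66 (period 12).

[33; (1, 8, 1, 2, 3, 22, 3, 2, 1, 8, 1, 66)]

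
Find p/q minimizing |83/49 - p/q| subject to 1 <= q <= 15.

Expand x = 83/49 as a continued fraction with the Euclidean algorithm:
  83 = 1*49 + 34, so a_0 = 1.
  49 = 1*34 + 15, so a_1 = 1.
  34 = 2*15 + 4, so a_2 = 2.
  15 = 3*4 + 3, so a_3 = 3.
  4 = 1*3 + 1, so a_4 = 1.
  3 = 3*1 + 0, so a_5 = 3.
so x = [1; 1, 2, 3, 1, 3].
Convergents (p_i = a_i*p_{i-1} + p_{i-2}, q_i = a_i*q_{i-1} + q_{i-2} with p_{-2}=0, p_{-1}=1, q_{-2}=1, q_{-1}=0), until the denominator exceeds 15:
  i=0: a_0=1, p_0 = 1*1 + 0 = 1, q_0 = 1*0 + 1 = 1.
  i=1: a_1=1, p_1 = 1*1 + 1 = 2, q_1 = 1*1 + 0 = 1.
  i=2: a_2=2, p_2 = 2*2 + 1 = 5, q_2 = 2*1 + 1 = 3.
  i=3: a_3=3, p_3 = 3*5 + 2 = 17, q_3 = 3*3 + 1 = 10.
  i=4: a_4=1, p_4 = 1*17 + 5 = 22, q_4 = 1*10 + 3 = 13.
  i=5: a_5=3, p_5 = 3*22 + 17 = 83, q_5 = 3*13 + 10 = 49.
q_5 = 49 > 15, so the last convergent with denominator <= 15 is p_4/q_4 = 22/13.
The closest fraction with denominator <= 15 is either p_4/q_4 or the intermediate fraction (k*p_4 + p_3)/(k*q_4 + q_3) with the largest k >= 1 whose denominator stays <= 15; these approach x as k grows, and every other convergent or intermediate fraction in range is farther away.
Largest k: floor((15 - q_3)/q_4) = floor((15 - 10)/13) = 0.
Since k = 0, no intermediate fraction beyond p_4/q_4 has denominator <= 15, so the convergent 22/13 is the closest (its error is |83*13 - 22*49|/(49*13) = 1/637).

22/13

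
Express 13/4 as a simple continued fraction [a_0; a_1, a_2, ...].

[3; 4]

Run the Euclidean algorithm on 13 and 4; the successive quotients are the partial quotients a_0, a_1, ... (each step inverts the fractional part left over by the previous one):
  13 = 3*4 + 1, so a_0 = 3.
  4 = 4*1 + 0, so a_1 = 4.
The remainder reaches 0 after 2 divisions, so the expansion has 2 partial quotients, read off in order.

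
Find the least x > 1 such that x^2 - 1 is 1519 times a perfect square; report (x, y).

First expand sqrt(1519) as a continued fraction. With x_i = (sqrt(1519) + m_i)/d_i and (m_0, d_0) = (0, 1): a_0 = floor(sqrt(1519)) = 38, since 38^2 = 1444 <= 1519 < 1521 = 39^2.
Iterate m_{i+1} = d_i*a_i - m_i, d_{i+1} = (1519 - m_{i+1}^2)/d_i, a_{i+1} = floor((a_0 + m_{i+1})/d_{i+1}):
  m_1 = 1*38 - 0 = 38, d_1 = (1519 - 38^2)/1 = 75/1 = 75, a_1 = floor((38 + 38)/75) = 1.
  m_2 = 75*1 - 38 = 37, d_2 = (1519 - 37^2)/75 = 150/75 = 2, a_2 = floor((38 + 37)/2) = 37.
  m_3 = 2*37 - 37 = 37, d_3 = (1519 - 37^2)/2 = 150/2 = 75, a_3 = floor((38 + 37)/75) = 1.
  m_4 = 75*1 - 37 = 38, d_4 = (1519 - 38^2)/75 = 75/75 = 1, a_4 = floor((38 + 38)/1) = 76.
  m_5 = 1*76 - 38 = 38, d_5 = (1519 - 38^2)/1 = 75/1 = 75: (m_5, d_5) = (m_1, d_1) = (38, 75), so from here the quotients repeat a_1, ..., a_4; the period length is 4.
So sqrt(1519) = [38; (1, 37, 1, 76)] with period length k = 4.
k is even, so the fundamental solution of x^2 - 1519y^2 = 1 is (p_{k-1}, q_{k-1}) = (p_3, q_3); compute convergents through index 3.
Convergents (p_i = a_i*p_{i-1} + p_{i-2}, q_i = a_i*q_{i-1} + q_{i-2} with p_{-2}=0, p_{-1}=1, q_{-2}=1, q_{-1}=0):
  i=0: a_0=38, p_0 = 38*1 + 0 = 38, q_0 = 38*0 + 1 = 1.
  i=1: a_1=1, p_1 = 1*38 + 1 = 39, q_1 = 1*1 + 0 = 1.
  i=2: a_2=37, p_2 = 37*39 + 38 = 1481, q_2 = 37*1 + 1 = 38.
  i=3: a_3=1, p_3 = 1*1481 + 39 = 1520, q_3 = 1*38 + 1 = 39.
Check: 1520^2 - 1519*39^2 = 2310400 - 2310399 = 1, so (x, y) = (1520, 39) solves the equation, and by the theorem it is the least positive solution.

(x, y) = (1520, 39)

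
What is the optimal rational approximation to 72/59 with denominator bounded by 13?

11/9

Expand x = 72/59 as a continued fraction with the Euclidean algorithm:
  72 = 1*59 + 13, so a_0 = 1.
  59 = 4*13 + 7, so a_1 = 4.
  13 = 1*7 + 6, so a_2 = 1.
  7 = 1*6 + 1, so a_3 = 1.
  6 = 6*1 + 0, so a_4 = 6.
so x = [1; 4, 1, 1, 6].
Convergents (p_i = a_i*p_{i-1} + p_{i-2}, q_i = a_i*q_{i-1} + q_{i-2} with p_{-2}=0, p_{-1}=1, q_{-2}=1, q_{-1}=0), until the denominator exceeds 13:
  i=0: a_0=1, p_0 = 1*1 + 0 = 1, q_0 = 1*0 + 1 = 1.
  i=1: a_1=4, p_1 = 4*1 + 1 = 5, q_1 = 4*1 + 0 = 4.
  i=2: a_2=1, p_2 = 1*5 + 1 = 6, q_2 = 1*4 + 1 = 5.
  i=3: a_3=1, p_3 = 1*6 + 5 = 11, q_3 = 1*5 + 4 = 9.
  i=4: a_4=6, p_4 = 6*11 + 6 = 72, q_4 = 6*9 + 5 = 59.
q_4 = 59 > 13, so the last convergent with denominator <= 13 is p_3/q_3 = 11/9.
The closest fraction with denominator <= 13 is either p_3/q_3 or the intermediate fraction (k*p_3 + p_2)/(k*q_3 + q_2) with the largest k >= 1 whose denominator stays <= 13; these approach x as k grows, and every other convergent or intermediate fraction in range is farther away.
Largest k: floor((13 - q_2)/q_3) = floor((13 - 5)/9) = 0.
Since k = 0, no intermediate fraction beyond p_3/q_3 has denominator <= 13, so the convergent 11/9 is the closest (its error is |72*9 - 11*59|/(59*9) = 1/531).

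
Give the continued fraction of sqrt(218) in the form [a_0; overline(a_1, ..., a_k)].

[14; overline(1, 3, 3, 1, 28)]

Write x_i = (sqrt(218) + m_i)/d_i with (m_0, d_0) = (0, 1). a_0 = floor(sqrt(218)) = 14, since 14^2 = 196 <= 218 < 225 = 15^2.
Iterate m_{i+1} = d_i*a_i - m_i, d_{i+1} = (218 - m_{i+1}^2)/d_i, a_{i+1} = floor((a_0 + m_{i+1})/d_{i+1}):
  m_1 = 1*14 - 0 = 14, d_1 = (218 - 14^2)/1 = 22/1 = 22, a_1 = floor((14 + 14)/22) = 1.
  m_2 = 22*1 - 14 = 8, d_2 = (218 - 8^2)/22 = 154/22 = 7, a_2 = floor((14 + 8)/7) = 3.
  m_3 = 7*3 - 8 = 13, d_3 = (218 - 13^2)/7 = 49/7 = 7, a_3 = floor((14 + 13)/7) = 3.
  m_4 = 7*3 - 13 = 8, d_4 = (218 - 8^2)/7 = 154/7 = 22, a_4 = floor((14 + 8)/22) = 1.
  m_5 = 22*1 - 8 = 14, d_5 = (218 - 14^2)/22 = 22/22 = 1, a_5 = floor((14 + 14)/1) = 28.
  m_6 = 1*28 - 14 = 14, d_6 = (218 - 14^2)/1 = 22/1 = 22: (m_6, d_6) = (m_1, d_1) = (14, 22), so from here the quotients repeat a_1, ..., a_5; the period length is 5.
Hence the expansion of sqrt(218) is a_0 = 14 followed by the repeating block 1, 3, 3, 1, 28 (period 5).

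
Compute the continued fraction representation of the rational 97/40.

[2; 2, 2, 1, 5]

Run the Euclidean algorithm on 97 and 40; the successive quotients are the partial quotients a_0, a_1, ... (each step inverts the fractional part left over by the previous one):
  97 = 2*40 + 17, so a_0 = 2.
  40 = 2*17 + 6, so a_1 = 2.
  17 = 2*6 + 5, so a_2 = 2.
  6 = 1*5 + 1, so a_3 = 1.
  5 = 5*1 + 0, so a_4 = 5.
The remainder reaches 0 after 5 divisions, so the expansion has 5 partial quotients, read off in order.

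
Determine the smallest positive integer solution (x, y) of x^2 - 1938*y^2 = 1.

(x, y) = (1937, 44)

First expand sqrt(1938) as a continued fraction. With x_i = (sqrt(1938) + m_i)/d_i and (m_0, d_0) = (0, 1): a_0 = floor(sqrt(1938)) = 44, since 44^2 = 1936 <= 1938 < 2025 = 45^2.
Iterate m_{i+1} = d_i*a_i - m_i, d_{i+1} = (1938 - m_{i+1}^2)/d_i, a_{i+1} = floor((a_0 + m_{i+1})/d_{i+1}):
  m_1 = 1*44 - 0 = 44, d_1 = (1938 - 44^2)/1 = 2/1 = 2, a_1 = floor((44 + 44)/2) = 44.
  m_2 = 2*44 - 44 = 44, d_2 = (1938 - 44^2)/2 = 2/2 = 1, a_2 = floor((44 + 44)/1) = 88.
  m_3 = 1*88 - 44 = 44, d_3 = (1938 - 44^2)/1 = 2/1 = 2: (m_3, d_3) = (m_1, d_1) = (44, 2), so from here the quotients repeat a_1, a_2; the period length is 2.
So sqrt(1938) = [44; (44, 88)] with period length k = 2.
k is even, so the fundamental solution of x^2 - 1938y^2 = 1 is (p_{k-1}, q_{k-1}) = (p_1, q_1); compute convergents through index 1.
Convergents (p_i = a_i*p_{i-1} + p_{i-2}, q_i = a_i*q_{i-1} + q_{i-2} with p_{-2}=0, p_{-1}=1, q_{-2}=1, q_{-1}=0):
  i=0: a_0=44, p_0 = 44*1 + 0 = 44, q_0 = 44*0 + 1 = 1.
  i=1: a_1=44, p_1 = 44*44 + 1 = 1937, q_1 = 44*1 + 0 = 44.
Check: 1937^2 - 1938*44^2 = 3751969 - 3751968 = 1, so (x, y) = (1937, 44) solves the equation, and by the theorem it is the least positive solution.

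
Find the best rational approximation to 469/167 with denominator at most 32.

Expand x = 469/167 as a continued fraction with the Euclidean algorithm:
  469 = 2*167 + 135, so a_0 = 2.
  167 = 1*135 + 32, so a_1 = 1.
  135 = 4*32 + 7, so a_2 = 4.
  32 = 4*7 + 4, so a_3 = 4.
  7 = 1*4 + 3, so a_4 = 1.
  4 = 1*3 + 1, so a_5 = 1.
  3 = 3*1 + 0, so a_6 = 3.
so x = [2; 1, 4, 4, 1, 1, 3].
Convergents (p_i = a_i*p_{i-1} + p_{i-2}, q_i = a_i*q_{i-1} + q_{i-2} with p_{-2}=0, p_{-1}=1, q_{-2}=1, q_{-1}=0), until the denominator exceeds 32:
  i=0: a_0=2, p_0 = 2*1 + 0 = 2, q_0 = 2*0 + 1 = 1.
  i=1: a_1=1, p_1 = 1*2 + 1 = 3, q_1 = 1*1 + 0 = 1.
  i=2: a_2=4, p_2 = 4*3 + 2 = 14, q_2 = 4*1 + 1 = 5.
  i=3: a_3=4, p_3 = 4*14 + 3 = 59, q_3 = 4*5 + 1 = 21.
  i=4: a_4=1, p_4 = 1*59 + 14 = 73, q_4 = 1*21 + 5 = 26.
  i=5: a_5=1, p_5 = 1*73 + 59 = 132, q_5 = 1*26 + 21 = 47.
q_5 = 47 > 32, so the last convergent with denominator <= 32 is p_4/q_4 = 73/26.
The closest fraction with denominator <= 32 is either p_4/q_4 or the intermediate fraction (k*p_4 + p_3)/(k*q_4 + q_3) with the largest k >= 1 whose denominator stays <= 32; these approach x as k grows, and every other convergent or intermediate fraction in range is farther away.
Largest k: floor((32 - q_3)/q_4) = floor((32 - 21)/26) = 0.
Since k = 0, no intermediate fraction beyond p_4/q_4 has denominator <= 32, so the convergent 73/26 is the closest (its error is |469*26 - 73*167|/(167*26) = 3/4342).

73/26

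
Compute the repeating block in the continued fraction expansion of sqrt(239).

Write x_i = (sqrt(239) + m_i)/d_i with (m_0, d_0) = (0, 1). a_0 = floor(sqrt(239)) = 15, since 15^2 = 225 <= 239 < 256 = 16^2.
Iterate m_{i+1} = d_i*a_i - m_i, d_{i+1} = (239 - m_{i+1}^2)/d_i, a_{i+1} = floor((a_0 + m_{i+1})/d_{i+1}):
  m_1 = 1*15 - 0 = 15, d_1 = (239 - 15^2)/1 = 14/1 = 14, a_1 = floor((15 + 15)/14) = 2.
  m_2 = 14*2 - 15 = 13, d_2 = (239 - 13^2)/14 = 70/14 = 5, a_2 = floor((15 + 13)/5) = 5.
  m_3 = 5*5 - 13 = 12, d_3 = (239 - 12^2)/5 = 95/5 = 19, a_3 = floor((15 + 12)/19) = 1.
  m_4 = 19*1 - 12 = 7, d_4 = (239 - 7^2)/19 = 190/19 = 10, a_4 = floor((15 + 7)/10) = 2.
  m_5 = 10*2 - 7 = 13, d_5 = (239 - 13^2)/10 = 70/10 = 7, a_5 = floor((15 + 13)/7) = 4.
  m_6 = 7*4 - 13 = 15, d_6 = (239 - 15^2)/7 = 14/7 = 2, a_6 = floor((15 + 15)/2) = 15.
  m_7 = 2*15 - 15 = 15, d_7 = (239 - 15^2)/2 = 14/2 = 7, a_7 = floor((15 + 15)/7) = 4.
  m_8 = 7*4 - 15 = 13, d_8 = (239 - 13^2)/7 = 70/7 = 10, a_8 = floor((15 + 13)/10) = 2.
  m_9 = 10*2 - 13 = 7, d_9 = (239 - 7^2)/10 = 190/10 = 19, a_9 = floor((15 + 7)/19) = 1.
  m_10 = 19*1 - 7 = 12, d_10 = (239 - 12^2)/19 = 95/19 = 5, a_10 = floor((15 + 12)/5) = 5.
  m_11 = 5*5 - 12 = 13, d_11 = (239 - 13^2)/5 = 70/5 = 14, a_11 = floor((15 + 13)/14) = 2.
  m_12 = 14*2 - 13 = 15, d_12 = (239 - 15^2)/14 = 14/14 = 1, a_12 = floor((15 + 15)/1) = 30.
  m_13 = 1*30 - 15 = 15, d_13 = (239 - 15^2)/1 = 14/1 = 14: (m_13, d_13) = (m_1, d_1) = (15, 14), so from here the quotients repeat a_1, ..., a_12; the period length is 12.
Hence the expansion of sqrt(239) is a_0 = 15 followed by the repeating block 2, 5, 1, 2, 4, 15, 4, 2, 1, 5, 2, 30 (period 12).

[15; (2, 5, 1, 2, 4, 15, 4, 2, 1, 5, 2, 30)]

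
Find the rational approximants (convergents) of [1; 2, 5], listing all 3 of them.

1/1, 3/2, 16/11

Using the convergent recurrence p_i = a_i*p_{i-1} + p_{i-2}, q_i = a_i*q_{i-1} + q_{i-2} with p_{-2}=0, p_{-1}=1, q_{-2}=1, q_{-1}=0:
  i=0: a_0=1, p_0 = 1*1 + 0 = 1, q_0 = 1*0 + 1 = 1.
  i=1: a_1=2, p_1 = 2*1 + 1 = 3, q_1 = 2*1 + 0 = 2.
  i=2: a_2=5, p_2 = 5*3 + 1 = 16, q_2 = 5*2 + 1 = 11.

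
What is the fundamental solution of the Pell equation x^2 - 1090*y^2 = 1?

(x, y) = (2179, 66)

First expand sqrt(1090) as a continued fraction. With x_i = (sqrt(1090) + m_i)/d_i and (m_0, d_0) = (0, 1): a_0 = floor(sqrt(1090)) = 33, since 33^2 = 1089 <= 1090 < 1156 = 34^2.
Iterate m_{i+1} = d_i*a_i - m_i, d_{i+1} = (1090 - m_{i+1}^2)/d_i, a_{i+1} = floor((a_0 + m_{i+1})/d_{i+1}):
  m_1 = 1*33 - 0 = 33, d_1 = (1090 - 33^2)/1 = 1/1 = 1, a_1 = floor((33 + 33)/1) = 66.
  m_2 = 1*66 - 33 = 33, d_2 = (1090 - 33^2)/1 = 1/1 = 1: (m_2, d_2) = (m_1, d_1) = (33, 1), so from here the quotient a_1 repeats; the period length is 1.
So sqrt(1090) = [33; (66)] with period length k = 1.
k is odd, so (p_{k-1}, q_{k-1}) only solves x^2 - 1090y^2 = -1 and the fundamental solution of x^2 - 1090y^2 = 1 is (p_{2k-1}, q_{2k-1}) = (p_1, q_1); compute convergents through index 1, running through the period twice.
Convergents (p_i = a_i*p_{i-1} + p_{i-2}, q_i = a_i*q_{i-1} + q_{i-2} with p_{-2}=0, p_{-1}=1, q_{-2}=1, q_{-1}=0):
  i=0: a_0=33, p_0 = 33*1 + 0 = 33, q_0 = 33*0 + 1 = 1.
  i=1: a_1=66, p_1 = 66*33 + 1 = 2179, q_1 = 66*1 + 0 = 66.
Indeed p_0^2 - 1090*q_0^2 = 1089 - 1090 = -1, not +1.
Check: 2179^2 - 1090*66^2 = 4748041 - 4748040 = 1, so (x, y) = (2179, 66) solves the equation, and by the theorem it is the least positive solution.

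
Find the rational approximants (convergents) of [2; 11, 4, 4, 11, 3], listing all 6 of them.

Using the convergent recurrence p_i = a_i*p_{i-1} + p_{i-2}, q_i = a_i*q_{i-1} + q_{i-2} with p_{-2}=0, p_{-1}=1, q_{-2}=1, q_{-1}=0:
  i=0: a_0=2, p_0 = 2*1 + 0 = 2, q_0 = 2*0 + 1 = 1.
  i=1: a_1=11, p_1 = 11*2 + 1 = 23, q_1 = 11*1 + 0 = 11.
  i=2: a_2=4, p_2 = 4*23 + 2 = 94, q_2 = 4*11 + 1 = 45.
  i=3: a_3=4, p_3 = 4*94 + 23 = 399, q_3 = 4*45 + 11 = 191.
  i=4: a_4=11, p_4 = 11*399 + 94 = 4483, q_4 = 11*191 + 45 = 2146.
  i=5: a_5=3, p_5 = 3*4483 + 399 = 13848, q_5 = 3*2146 + 191 = 6629.

2/1, 23/11, 94/45, 399/191, 4483/2146, 13848/6629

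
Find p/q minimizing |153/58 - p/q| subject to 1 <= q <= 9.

21/8

Expand x = 153/58 as a continued fraction with the Euclidean algorithm:
  153 = 2*58 + 37, so a_0 = 2.
  58 = 1*37 + 21, so a_1 = 1.
  37 = 1*21 + 16, so a_2 = 1.
  21 = 1*16 + 5, so a_3 = 1.
  16 = 3*5 + 1, so a_4 = 3.
  5 = 5*1 + 0, so a_5 = 5.
so x = [2; 1, 1, 1, 3, 5].
Convergents (p_i = a_i*p_{i-1} + p_{i-2}, q_i = a_i*q_{i-1} + q_{i-2} with p_{-2}=0, p_{-1}=1, q_{-2}=1, q_{-1}=0), until the denominator exceeds 9:
  i=0: a_0=2, p_0 = 2*1 + 0 = 2, q_0 = 2*0 + 1 = 1.
  i=1: a_1=1, p_1 = 1*2 + 1 = 3, q_1 = 1*1 + 0 = 1.
  i=2: a_2=1, p_2 = 1*3 + 2 = 5, q_2 = 1*1 + 1 = 2.
  i=3: a_3=1, p_3 = 1*5 + 3 = 8, q_3 = 1*2 + 1 = 3.
  i=4: a_4=3, p_4 = 3*8 + 5 = 29, q_4 = 3*3 + 2 = 11.
q_4 = 11 > 9, so the last convergent with denominator <= 9 is p_3/q_3 = 8/3.
The closest fraction with denominator <= 9 is either p_3/q_3 or the intermediate fraction (k*p_3 + p_2)/(k*q_3 + q_2) with the largest k >= 1 whose denominator stays <= 9; these approach x as k grows, and every other convergent or intermediate fraction in range is farther away.
Largest k: floor((9 - q_2)/q_3) = floor((9 - 2)/3) = 2.
That gives (2*8 + 5)/(2*3 + 2) = 21/8.
Compare the errors: |x - 8/3| = |153*3 - 8*58|/(58*3) = 5/174, and |x - 21/8| = |153*8 - 21*58|/(58*8) = 6/464.
Cross-multiplying, 6*174 = 1044 < 2320 = 5*464, so 6/464 is smaller: the intermediate fraction 21/8 is closer to x than 8/3.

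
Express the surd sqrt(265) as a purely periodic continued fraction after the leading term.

[16; (3, 1, 1, 2, 2, 1, 1, 3, 32)]

Write x_i = (sqrt(265) + m_i)/d_i with (m_0, d_0) = (0, 1). a_0 = floor(sqrt(265)) = 16, since 16^2 = 256 <= 265 < 289 = 17^2.
Iterate m_{i+1} = d_i*a_i - m_i, d_{i+1} = (265 - m_{i+1}^2)/d_i, a_{i+1} = floor((a_0 + m_{i+1})/d_{i+1}):
  m_1 = 1*16 - 0 = 16, d_1 = (265 - 16^2)/1 = 9/1 = 9, a_1 = floor((16 + 16)/9) = 3.
  m_2 = 9*3 - 16 = 11, d_2 = (265 - 11^2)/9 = 144/9 = 16, a_2 = floor((16 + 11)/16) = 1.
  m_3 = 16*1 - 11 = 5, d_3 = (265 - 5^2)/16 = 240/16 = 15, a_3 = floor((16 + 5)/15) = 1.
  m_4 = 15*1 - 5 = 10, d_4 = (265 - 10^2)/15 = 165/15 = 11, a_4 = floor((16 + 10)/11) = 2.
  m_5 = 11*2 - 10 = 12, d_5 = (265 - 12^2)/11 = 121/11 = 11, a_5 = floor((16 + 12)/11) = 2.
  m_6 = 11*2 - 12 = 10, d_6 = (265 - 10^2)/11 = 165/11 = 15, a_6 = floor((16 + 10)/15) = 1.
  m_7 = 15*1 - 10 = 5, d_7 = (265 - 5^2)/15 = 240/15 = 16, a_7 = floor((16 + 5)/16) = 1.
  m_8 = 16*1 - 5 = 11, d_8 = (265 - 11^2)/16 = 144/16 = 9, a_8 = floor((16 + 11)/9) = 3.
  m_9 = 9*3 - 11 = 16, d_9 = (265 - 16^2)/9 = 9/9 = 1, a_9 = floor((16 + 16)/1) = 32.
  m_10 = 1*32 - 16 = 16, d_10 = (265 - 16^2)/1 = 9/1 = 9: (m_10, d_10) = (m_1, d_1) = (16, 9), so from here the quotients repeat a_1, ..., a_9; the period length is 9.
Hence the expansion of sqrt(265) is a_0 = 16 followed by the repeating block 3, 1, 1, 2, 2, 1, 1, 3, 32 (period 9).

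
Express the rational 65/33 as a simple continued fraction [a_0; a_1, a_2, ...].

[1; 1, 32]

Run the Euclidean algorithm on 65 and 33; the successive quotients are the partial quotients a_0, a_1, ... (each step inverts the fractional part left over by the previous one):
  65 = 1*33 + 32, so a_0 = 1.
  33 = 1*32 + 1, so a_1 = 1.
  32 = 32*1 + 0, so a_2 = 32.
The remainder reaches 0 after 3 divisions, so the expansion has 3 partial quotients, read off in order.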